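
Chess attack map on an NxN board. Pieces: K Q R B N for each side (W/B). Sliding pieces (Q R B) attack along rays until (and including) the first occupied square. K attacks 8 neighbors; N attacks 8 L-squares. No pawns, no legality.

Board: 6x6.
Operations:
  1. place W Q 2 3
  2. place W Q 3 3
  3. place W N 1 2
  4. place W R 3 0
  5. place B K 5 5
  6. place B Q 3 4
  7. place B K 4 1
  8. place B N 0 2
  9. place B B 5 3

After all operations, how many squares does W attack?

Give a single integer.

Answer: 30

Derivation:
Op 1: place WQ@(2,3)
Op 2: place WQ@(3,3)
Op 3: place WN@(1,2)
Op 4: place WR@(3,0)
Op 5: place BK@(5,5)
Op 6: place BQ@(3,4)
Op 7: place BK@(4,1)
Op 8: place BN@(0,2)
Op 9: place BB@(5,3)
Per-piece attacks for W:
  WN@(1,2): attacks (2,4) (3,3) (0,4) (2,0) (3,1) (0,0)
  WQ@(2,3): attacks (2,4) (2,5) (2,2) (2,1) (2,0) (3,3) (1,3) (0,3) (3,4) (3,2) (4,1) (1,4) (0,5) (1,2) [ray(1,0) blocked at (3,3); ray(1,1) blocked at (3,4); ray(1,-1) blocked at (4,1); ray(-1,-1) blocked at (1,2)]
  WR@(3,0): attacks (3,1) (3,2) (3,3) (4,0) (5,0) (2,0) (1,0) (0,0) [ray(0,1) blocked at (3,3)]
  WQ@(3,3): attacks (3,4) (3,2) (3,1) (3,0) (4,3) (5,3) (2,3) (4,4) (5,5) (4,2) (5,1) (2,4) (1,5) (2,2) (1,1) (0,0) [ray(0,1) blocked at (3,4); ray(0,-1) blocked at (3,0); ray(1,0) blocked at (5,3); ray(-1,0) blocked at (2,3); ray(1,1) blocked at (5,5)]
Union (30 distinct): (0,0) (0,3) (0,4) (0,5) (1,0) (1,1) (1,2) (1,3) (1,4) (1,5) (2,0) (2,1) (2,2) (2,3) (2,4) (2,5) (3,0) (3,1) (3,2) (3,3) (3,4) (4,0) (4,1) (4,2) (4,3) (4,4) (5,0) (5,1) (5,3) (5,5)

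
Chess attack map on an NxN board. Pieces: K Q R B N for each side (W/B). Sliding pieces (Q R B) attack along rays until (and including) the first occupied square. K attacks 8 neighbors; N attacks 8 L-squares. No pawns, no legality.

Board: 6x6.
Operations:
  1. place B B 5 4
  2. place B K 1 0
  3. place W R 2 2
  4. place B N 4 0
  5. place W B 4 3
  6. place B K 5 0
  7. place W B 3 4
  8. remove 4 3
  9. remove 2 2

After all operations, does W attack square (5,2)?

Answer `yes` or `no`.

Op 1: place BB@(5,4)
Op 2: place BK@(1,0)
Op 3: place WR@(2,2)
Op 4: place BN@(4,0)
Op 5: place WB@(4,3)
Op 6: place BK@(5,0)
Op 7: place WB@(3,4)
Op 8: remove (4,3)
Op 9: remove (2,2)
Per-piece attacks for W:
  WB@(3,4): attacks (4,5) (4,3) (5,2) (2,5) (2,3) (1,2) (0,1)
W attacks (5,2): yes

Answer: yes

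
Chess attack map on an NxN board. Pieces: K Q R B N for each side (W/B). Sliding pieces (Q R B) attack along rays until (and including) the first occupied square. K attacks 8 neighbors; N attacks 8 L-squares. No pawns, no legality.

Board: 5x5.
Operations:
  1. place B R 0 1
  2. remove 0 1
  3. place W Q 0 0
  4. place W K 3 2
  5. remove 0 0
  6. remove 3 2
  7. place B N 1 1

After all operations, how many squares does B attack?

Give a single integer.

Op 1: place BR@(0,1)
Op 2: remove (0,1)
Op 3: place WQ@(0,0)
Op 4: place WK@(3,2)
Op 5: remove (0,0)
Op 6: remove (3,2)
Op 7: place BN@(1,1)
Per-piece attacks for B:
  BN@(1,1): attacks (2,3) (3,2) (0,3) (3,0)
Union (4 distinct): (0,3) (2,3) (3,0) (3,2)

Answer: 4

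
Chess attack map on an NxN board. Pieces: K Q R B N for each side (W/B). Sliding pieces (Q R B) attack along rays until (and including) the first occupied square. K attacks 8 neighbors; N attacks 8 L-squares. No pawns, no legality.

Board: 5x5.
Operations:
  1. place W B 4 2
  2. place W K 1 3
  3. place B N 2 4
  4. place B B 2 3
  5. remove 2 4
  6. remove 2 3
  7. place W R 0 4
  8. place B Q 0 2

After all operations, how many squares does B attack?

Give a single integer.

Answer: 11

Derivation:
Op 1: place WB@(4,2)
Op 2: place WK@(1,3)
Op 3: place BN@(2,4)
Op 4: place BB@(2,3)
Op 5: remove (2,4)
Op 6: remove (2,3)
Op 7: place WR@(0,4)
Op 8: place BQ@(0,2)
Per-piece attacks for B:
  BQ@(0,2): attacks (0,3) (0,4) (0,1) (0,0) (1,2) (2,2) (3,2) (4,2) (1,3) (1,1) (2,0) [ray(0,1) blocked at (0,4); ray(1,0) blocked at (4,2); ray(1,1) blocked at (1,3)]
Union (11 distinct): (0,0) (0,1) (0,3) (0,4) (1,1) (1,2) (1,3) (2,0) (2,2) (3,2) (4,2)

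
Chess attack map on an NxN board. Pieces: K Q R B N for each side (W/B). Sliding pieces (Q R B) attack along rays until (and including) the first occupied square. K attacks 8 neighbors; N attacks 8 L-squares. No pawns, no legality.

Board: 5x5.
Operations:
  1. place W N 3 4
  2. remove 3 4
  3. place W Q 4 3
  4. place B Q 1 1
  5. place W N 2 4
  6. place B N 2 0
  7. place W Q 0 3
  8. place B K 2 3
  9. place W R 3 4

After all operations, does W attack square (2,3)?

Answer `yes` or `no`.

Answer: yes

Derivation:
Op 1: place WN@(3,4)
Op 2: remove (3,4)
Op 3: place WQ@(4,3)
Op 4: place BQ@(1,1)
Op 5: place WN@(2,4)
Op 6: place BN@(2,0)
Op 7: place WQ@(0,3)
Op 8: place BK@(2,3)
Op 9: place WR@(3,4)
Per-piece attacks for W:
  WQ@(0,3): attacks (0,4) (0,2) (0,1) (0,0) (1,3) (2,3) (1,4) (1,2) (2,1) (3,0) [ray(1,0) blocked at (2,3)]
  WN@(2,4): attacks (3,2) (4,3) (1,2) (0,3)
  WR@(3,4): attacks (3,3) (3,2) (3,1) (3,0) (4,4) (2,4) [ray(-1,0) blocked at (2,4)]
  WQ@(4,3): attacks (4,4) (4,2) (4,1) (4,0) (3,3) (2,3) (3,4) (3,2) (2,1) (1,0) [ray(-1,0) blocked at (2,3); ray(-1,1) blocked at (3,4)]
W attacks (2,3): yes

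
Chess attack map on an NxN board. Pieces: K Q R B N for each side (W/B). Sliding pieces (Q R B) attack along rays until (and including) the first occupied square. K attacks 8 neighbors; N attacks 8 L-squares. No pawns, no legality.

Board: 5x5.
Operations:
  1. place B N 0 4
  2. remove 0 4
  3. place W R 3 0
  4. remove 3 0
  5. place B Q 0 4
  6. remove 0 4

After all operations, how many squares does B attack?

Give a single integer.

Answer: 0

Derivation:
Op 1: place BN@(0,4)
Op 2: remove (0,4)
Op 3: place WR@(3,0)
Op 4: remove (3,0)
Op 5: place BQ@(0,4)
Op 6: remove (0,4)
Per-piece attacks for B:
Union (0 distinct): (none)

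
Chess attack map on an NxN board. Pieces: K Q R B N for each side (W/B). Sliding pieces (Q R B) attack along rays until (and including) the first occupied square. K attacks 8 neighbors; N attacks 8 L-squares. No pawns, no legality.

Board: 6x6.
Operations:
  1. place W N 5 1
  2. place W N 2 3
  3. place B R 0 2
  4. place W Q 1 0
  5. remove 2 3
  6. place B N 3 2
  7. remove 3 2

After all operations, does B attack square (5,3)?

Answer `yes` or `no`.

Answer: no

Derivation:
Op 1: place WN@(5,1)
Op 2: place WN@(2,3)
Op 3: place BR@(0,2)
Op 4: place WQ@(1,0)
Op 5: remove (2,3)
Op 6: place BN@(3,2)
Op 7: remove (3,2)
Per-piece attacks for B:
  BR@(0,2): attacks (0,3) (0,4) (0,5) (0,1) (0,0) (1,2) (2,2) (3,2) (4,2) (5,2)
B attacks (5,3): no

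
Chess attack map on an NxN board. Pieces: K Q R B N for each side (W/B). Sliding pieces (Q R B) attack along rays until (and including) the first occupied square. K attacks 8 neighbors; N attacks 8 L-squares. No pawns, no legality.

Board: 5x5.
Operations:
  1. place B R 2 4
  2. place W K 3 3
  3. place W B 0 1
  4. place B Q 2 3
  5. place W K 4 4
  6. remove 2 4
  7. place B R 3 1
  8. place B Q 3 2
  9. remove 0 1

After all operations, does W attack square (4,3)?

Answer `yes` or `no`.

Answer: yes

Derivation:
Op 1: place BR@(2,4)
Op 2: place WK@(3,3)
Op 3: place WB@(0,1)
Op 4: place BQ@(2,3)
Op 5: place WK@(4,4)
Op 6: remove (2,4)
Op 7: place BR@(3,1)
Op 8: place BQ@(3,2)
Op 9: remove (0,1)
Per-piece attacks for W:
  WK@(3,3): attacks (3,4) (3,2) (4,3) (2,3) (4,4) (4,2) (2,4) (2,2)
  WK@(4,4): attacks (4,3) (3,4) (3,3)
W attacks (4,3): yes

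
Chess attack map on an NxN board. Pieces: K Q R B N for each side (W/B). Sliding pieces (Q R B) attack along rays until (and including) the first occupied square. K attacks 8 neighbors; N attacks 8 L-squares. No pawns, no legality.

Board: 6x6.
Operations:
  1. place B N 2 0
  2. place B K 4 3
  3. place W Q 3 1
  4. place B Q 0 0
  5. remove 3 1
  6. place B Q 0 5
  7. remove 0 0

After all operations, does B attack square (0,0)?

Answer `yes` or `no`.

Op 1: place BN@(2,0)
Op 2: place BK@(4,3)
Op 3: place WQ@(3,1)
Op 4: place BQ@(0,0)
Op 5: remove (3,1)
Op 6: place BQ@(0,5)
Op 7: remove (0,0)
Per-piece attacks for B:
  BQ@(0,5): attacks (0,4) (0,3) (0,2) (0,1) (0,0) (1,5) (2,5) (3,5) (4,5) (5,5) (1,4) (2,3) (3,2) (4,1) (5,0)
  BN@(2,0): attacks (3,2) (4,1) (1,2) (0,1)
  BK@(4,3): attacks (4,4) (4,2) (5,3) (3,3) (5,4) (5,2) (3,4) (3,2)
B attacks (0,0): yes

Answer: yes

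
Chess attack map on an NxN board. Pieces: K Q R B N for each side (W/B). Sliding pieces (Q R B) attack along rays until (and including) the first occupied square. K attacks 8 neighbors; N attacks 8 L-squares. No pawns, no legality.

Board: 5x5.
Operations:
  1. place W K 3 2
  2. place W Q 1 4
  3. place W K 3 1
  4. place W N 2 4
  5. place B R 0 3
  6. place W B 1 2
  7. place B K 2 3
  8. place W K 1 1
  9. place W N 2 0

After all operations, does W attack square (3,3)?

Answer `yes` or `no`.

Op 1: place WK@(3,2)
Op 2: place WQ@(1,4)
Op 3: place WK@(3,1)
Op 4: place WN@(2,4)
Op 5: place BR@(0,3)
Op 6: place WB@(1,2)
Op 7: place BK@(2,3)
Op 8: place WK@(1,1)
Op 9: place WN@(2,0)
Per-piece attacks for W:
  WK@(1,1): attacks (1,2) (1,0) (2,1) (0,1) (2,2) (2,0) (0,2) (0,0)
  WB@(1,2): attacks (2,3) (2,1) (3,0) (0,3) (0,1) [ray(1,1) blocked at (2,3); ray(-1,1) blocked at (0,3)]
  WQ@(1,4): attacks (1,3) (1,2) (2,4) (0,4) (2,3) (0,3) [ray(0,-1) blocked at (1,2); ray(1,0) blocked at (2,4); ray(1,-1) blocked at (2,3); ray(-1,-1) blocked at (0,3)]
  WN@(2,0): attacks (3,2) (4,1) (1,2) (0,1)
  WN@(2,4): attacks (3,2) (4,3) (1,2) (0,3)
  WK@(3,1): attacks (3,2) (3,0) (4,1) (2,1) (4,2) (4,0) (2,2) (2,0)
  WK@(3,2): attacks (3,3) (3,1) (4,2) (2,2) (4,3) (4,1) (2,3) (2,1)
W attacks (3,3): yes

Answer: yes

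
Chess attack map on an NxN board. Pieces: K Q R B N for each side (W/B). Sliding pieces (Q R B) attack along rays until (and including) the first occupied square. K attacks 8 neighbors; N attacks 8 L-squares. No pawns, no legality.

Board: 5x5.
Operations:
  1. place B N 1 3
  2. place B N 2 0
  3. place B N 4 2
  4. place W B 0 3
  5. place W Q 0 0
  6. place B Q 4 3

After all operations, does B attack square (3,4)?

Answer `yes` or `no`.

Answer: yes

Derivation:
Op 1: place BN@(1,3)
Op 2: place BN@(2,0)
Op 3: place BN@(4,2)
Op 4: place WB@(0,3)
Op 5: place WQ@(0,0)
Op 6: place BQ@(4,3)
Per-piece attacks for B:
  BN@(1,3): attacks (3,4) (2,1) (3,2) (0,1)
  BN@(2,0): attacks (3,2) (4,1) (1,2) (0,1)
  BN@(4,2): attacks (3,4) (2,3) (3,0) (2,1)
  BQ@(4,3): attacks (4,4) (4,2) (3,3) (2,3) (1,3) (3,4) (3,2) (2,1) (1,0) [ray(0,-1) blocked at (4,2); ray(-1,0) blocked at (1,3)]
B attacks (3,4): yes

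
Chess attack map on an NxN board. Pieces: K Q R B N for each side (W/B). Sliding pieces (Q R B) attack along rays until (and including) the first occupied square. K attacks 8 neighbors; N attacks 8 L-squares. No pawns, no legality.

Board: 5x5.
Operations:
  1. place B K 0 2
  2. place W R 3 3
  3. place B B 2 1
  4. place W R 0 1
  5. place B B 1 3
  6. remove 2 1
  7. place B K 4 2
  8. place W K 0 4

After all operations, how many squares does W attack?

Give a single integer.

Op 1: place BK@(0,2)
Op 2: place WR@(3,3)
Op 3: place BB@(2,1)
Op 4: place WR@(0,1)
Op 5: place BB@(1,3)
Op 6: remove (2,1)
Op 7: place BK@(4,2)
Op 8: place WK@(0,4)
Per-piece attacks for W:
  WR@(0,1): attacks (0,2) (0,0) (1,1) (2,1) (3,1) (4,1) [ray(0,1) blocked at (0,2)]
  WK@(0,4): attacks (0,3) (1,4) (1,3)
  WR@(3,3): attacks (3,4) (3,2) (3,1) (3,0) (4,3) (2,3) (1,3) [ray(-1,0) blocked at (1,3)]
Union (14 distinct): (0,0) (0,2) (0,3) (1,1) (1,3) (1,4) (2,1) (2,3) (3,0) (3,1) (3,2) (3,4) (4,1) (4,3)

Answer: 14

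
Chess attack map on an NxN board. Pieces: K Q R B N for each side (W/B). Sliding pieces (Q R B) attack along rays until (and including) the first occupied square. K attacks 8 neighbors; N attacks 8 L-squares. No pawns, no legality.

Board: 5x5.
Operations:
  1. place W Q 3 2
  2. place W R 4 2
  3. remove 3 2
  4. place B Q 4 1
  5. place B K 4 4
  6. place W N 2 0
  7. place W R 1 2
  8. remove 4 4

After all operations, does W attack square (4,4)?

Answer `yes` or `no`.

Answer: yes

Derivation:
Op 1: place WQ@(3,2)
Op 2: place WR@(4,2)
Op 3: remove (3,2)
Op 4: place BQ@(4,1)
Op 5: place BK@(4,4)
Op 6: place WN@(2,0)
Op 7: place WR@(1,2)
Op 8: remove (4,4)
Per-piece attacks for W:
  WR@(1,2): attacks (1,3) (1,4) (1,1) (1,0) (2,2) (3,2) (4,2) (0,2) [ray(1,0) blocked at (4,2)]
  WN@(2,0): attacks (3,2) (4,1) (1,2) (0,1)
  WR@(4,2): attacks (4,3) (4,4) (4,1) (3,2) (2,2) (1,2) [ray(0,-1) blocked at (4,1); ray(-1,0) blocked at (1,2)]
W attacks (4,4): yes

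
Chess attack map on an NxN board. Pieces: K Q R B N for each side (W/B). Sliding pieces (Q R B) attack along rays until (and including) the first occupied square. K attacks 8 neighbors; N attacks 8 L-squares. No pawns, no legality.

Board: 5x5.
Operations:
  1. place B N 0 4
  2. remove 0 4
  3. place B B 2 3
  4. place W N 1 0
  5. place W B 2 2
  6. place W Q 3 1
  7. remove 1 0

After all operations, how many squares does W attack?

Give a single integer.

Op 1: place BN@(0,4)
Op 2: remove (0,4)
Op 3: place BB@(2,3)
Op 4: place WN@(1,0)
Op 5: place WB@(2,2)
Op 6: place WQ@(3,1)
Op 7: remove (1,0)
Per-piece attacks for W:
  WB@(2,2): attacks (3,3) (4,4) (3,1) (1,3) (0,4) (1,1) (0,0) [ray(1,-1) blocked at (3,1)]
  WQ@(3,1): attacks (3,2) (3,3) (3,4) (3,0) (4,1) (2,1) (1,1) (0,1) (4,2) (4,0) (2,2) (2,0) [ray(-1,1) blocked at (2,2)]
Union (17 distinct): (0,0) (0,1) (0,4) (1,1) (1,3) (2,0) (2,1) (2,2) (3,0) (3,1) (3,2) (3,3) (3,4) (4,0) (4,1) (4,2) (4,4)

Answer: 17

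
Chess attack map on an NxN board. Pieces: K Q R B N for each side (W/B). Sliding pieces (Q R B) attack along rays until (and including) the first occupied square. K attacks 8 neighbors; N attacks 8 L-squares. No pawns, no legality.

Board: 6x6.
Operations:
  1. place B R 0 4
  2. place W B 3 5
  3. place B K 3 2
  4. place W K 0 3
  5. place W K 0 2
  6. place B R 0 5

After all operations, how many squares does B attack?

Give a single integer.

Answer: 19

Derivation:
Op 1: place BR@(0,4)
Op 2: place WB@(3,5)
Op 3: place BK@(3,2)
Op 4: place WK@(0,3)
Op 5: place WK@(0,2)
Op 6: place BR@(0,5)
Per-piece attacks for B:
  BR@(0,4): attacks (0,5) (0,3) (1,4) (2,4) (3,4) (4,4) (5,4) [ray(0,1) blocked at (0,5); ray(0,-1) blocked at (0,3)]
  BR@(0,5): attacks (0,4) (1,5) (2,5) (3,5) [ray(0,-1) blocked at (0,4); ray(1,0) blocked at (3,5)]
  BK@(3,2): attacks (3,3) (3,1) (4,2) (2,2) (4,3) (4,1) (2,3) (2,1)
Union (19 distinct): (0,3) (0,4) (0,5) (1,4) (1,5) (2,1) (2,2) (2,3) (2,4) (2,5) (3,1) (3,3) (3,4) (3,5) (4,1) (4,2) (4,3) (4,4) (5,4)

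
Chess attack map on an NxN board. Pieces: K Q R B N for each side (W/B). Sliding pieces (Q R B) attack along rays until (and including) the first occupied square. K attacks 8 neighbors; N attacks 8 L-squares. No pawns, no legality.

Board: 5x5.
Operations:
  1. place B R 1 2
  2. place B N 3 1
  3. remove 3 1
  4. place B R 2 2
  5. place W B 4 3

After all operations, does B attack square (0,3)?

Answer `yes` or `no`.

Answer: no

Derivation:
Op 1: place BR@(1,2)
Op 2: place BN@(3,1)
Op 3: remove (3,1)
Op 4: place BR@(2,2)
Op 5: place WB@(4,3)
Per-piece attacks for B:
  BR@(1,2): attacks (1,3) (1,4) (1,1) (1,0) (2,2) (0,2) [ray(1,0) blocked at (2,2)]
  BR@(2,2): attacks (2,3) (2,4) (2,1) (2,0) (3,2) (4,2) (1,2) [ray(-1,0) blocked at (1,2)]
B attacks (0,3): no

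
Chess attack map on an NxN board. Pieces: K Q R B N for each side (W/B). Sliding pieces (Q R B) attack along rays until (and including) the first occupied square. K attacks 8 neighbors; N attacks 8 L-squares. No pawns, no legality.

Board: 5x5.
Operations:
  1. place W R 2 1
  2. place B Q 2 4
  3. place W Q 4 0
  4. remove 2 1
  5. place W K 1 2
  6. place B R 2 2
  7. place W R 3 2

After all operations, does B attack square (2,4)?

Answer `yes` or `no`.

Answer: yes

Derivation:
Op 1: place WR@(2,1)
Op 2: place BQ@(2,4)
Op 3: place WQ@(4,0)
Op 4: remove (2,1)
Op 5: place WK@(1,2)
Op 6: place BR@(2,2)
Op 7: place WR@(3,2)
Per-piece attacks for B:
  BR@(2,2): attacks (2,3) (2,4) (2,1) (2,0) (3,2) (1,2) [ray(0,1) blocked at (2,4); ray(1,0) blocked at (3,2); ray(-1,0) blocked at (1,2)]
  BQ@(2,4): attacks (2,3) (2,2) (3,4) (4,4) (1,4) (0,4) (3,3) (4,2) (1,3) (0,2) [ray(0,-1) blocked at (2,2)]
B attacks (2,4): yes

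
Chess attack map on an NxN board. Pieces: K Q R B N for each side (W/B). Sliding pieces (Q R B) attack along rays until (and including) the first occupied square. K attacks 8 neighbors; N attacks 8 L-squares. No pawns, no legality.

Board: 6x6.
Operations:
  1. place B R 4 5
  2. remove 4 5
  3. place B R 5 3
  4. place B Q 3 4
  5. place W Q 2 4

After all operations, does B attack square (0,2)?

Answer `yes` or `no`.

Op 1: place BR@(4,5)
Op 2: remove (4,5)
Op 3: place BR@(5,3)
Op 4: place BQ@(3,4)
Op 5: place WQ@(2,4)
Per-piece attacks for B:
  BQ@(3,4): attacks (3,5) (3,3) (3,2) (3,1) (3,0) (4,4) (5,4) (2,4) (4,5) (4,3) (5,2) (2,5) (2,3) (1,2) (0,1) [ray(-1,0) blocked at (2,4)]
  BR@(5,3): attacks (5,4) (5,5) (5,2) (5,1) (5,0) (4,3) (3,3) (2,3) (1,3) (0,3)
B attacks (0,2): no

Answer: no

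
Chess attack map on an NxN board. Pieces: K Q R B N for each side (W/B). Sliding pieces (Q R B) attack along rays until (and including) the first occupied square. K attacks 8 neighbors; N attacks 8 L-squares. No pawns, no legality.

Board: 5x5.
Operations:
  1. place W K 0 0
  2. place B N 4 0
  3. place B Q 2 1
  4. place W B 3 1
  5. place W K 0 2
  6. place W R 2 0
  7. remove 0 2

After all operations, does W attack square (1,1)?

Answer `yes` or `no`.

Op 1: place WK@(0,0)
Op 2: place BN@(4,0)
Op 3: place BQ@(2,1)
Op 4: place WB@(3,1)
Op 5: place WK@(0,2)
Op 6: place WR@(2,0)
Op 7: remove (0,2)
Per-piece attacks for W:
  WK@(0,0): attacks (0,1) (1,0) (1,1)
  WR@(2,0): attacks (2,1) (3,0) (4,0) (1,0) (0,0) [ray(0,1) blocked at (2,1); ray(1,0) blocked at (4,0); ray(-1,0) blocked at (0,0)]
  WB@(3,1): attacks (4,2) (4,0) (2,2) (1,3) (0,4) (2,0) [ray(1,-1) blocked at (4,0); ray(-1,-1) blocked at (2,0)]
W attacks (1,1): yes

Answer: yes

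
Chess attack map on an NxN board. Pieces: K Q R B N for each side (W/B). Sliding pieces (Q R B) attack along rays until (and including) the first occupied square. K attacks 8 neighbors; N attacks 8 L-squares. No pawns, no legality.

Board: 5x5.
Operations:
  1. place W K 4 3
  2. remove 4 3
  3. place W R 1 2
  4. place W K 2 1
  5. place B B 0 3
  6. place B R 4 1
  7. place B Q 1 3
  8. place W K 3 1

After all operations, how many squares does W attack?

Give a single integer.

Answer: 14

Derivation:
Op 1: place WK@(4,3)
Op 2: remove (4,3)
Op 3: place WR@(1,2)
Op 4: place WK@(2,1)
Op 5: place BB@(0,3)
Op 6: place BR@(4,1)
Op 7: place BQ@(1,3)
Op 8: place WK@(3,1)
Per-piece attacks for W:
  WR@(1,2): attacks (1,3) (1,1) (1,0) (2,2) (3,2) (4,2) (0,2) [ray(0,1) blocked at (1,3)]
  WK@(2,1): attacks (2,2) (2,0) (3,1) (1,1) (3,2) (3,0) (1,2) (1,0)
  WK@(3,1): attacks (3,2) (3,0) (4,1) (2,1) (4,2) (4,0) (2,2) (2,0)
Union (14 distinct): (0,2) (1,0) (1,1) (1,2) (1,3) (2,0) (2,1) (2,2) (3,0) (3,1) (3,2) (4,0) (4,1) (4,2)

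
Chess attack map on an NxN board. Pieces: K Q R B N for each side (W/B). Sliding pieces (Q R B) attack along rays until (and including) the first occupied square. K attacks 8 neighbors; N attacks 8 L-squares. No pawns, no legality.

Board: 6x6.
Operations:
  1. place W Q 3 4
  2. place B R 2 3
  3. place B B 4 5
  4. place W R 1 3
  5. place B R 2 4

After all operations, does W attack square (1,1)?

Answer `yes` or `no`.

Answer: yes

Derivation:
Op 1: place WQ@(3,4)
Op 2: place BR@(2,3)
Op 3: place BB@(4,5)
Op 4: place WR@(1,3)
Op 5: place BR@(2,4)
Per-piece attacks for W:
  WR@(1,3): attacks (1,4) (1,5) (1,2) (1,1) (1,0) (2,3) (0,3) [ray(1,0) blocked at (2,3)]
  WQ@(3,4): attacks (3,5) (3,3) (3,2) (3,1) (3,0) (4,4) (5,4) (2,4) (4,5) (4,3) (5,2) (2,5) (2,3) [ray(-1,0) blocked at (2,4); ray(1,1) blocked at (4,5); ray(-1,-1) blocked at (2,3)]
W attacks (1,1): yes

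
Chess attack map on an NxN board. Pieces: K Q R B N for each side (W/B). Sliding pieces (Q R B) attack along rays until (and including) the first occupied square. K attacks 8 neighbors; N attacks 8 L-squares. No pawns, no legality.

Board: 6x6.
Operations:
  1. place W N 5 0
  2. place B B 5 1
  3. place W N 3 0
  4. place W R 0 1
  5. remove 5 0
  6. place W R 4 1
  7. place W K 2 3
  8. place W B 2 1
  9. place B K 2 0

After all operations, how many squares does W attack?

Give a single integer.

Op 1: place WN@(5,0)
Op 2: place BB@(5,1)
Op 3: place WN@(3,0)
Op 4: place WR@(0,1)
Op 5: remove (5,0)
Op 6: place WR@(4,1)
Op 7: place WK@(2,3)
Op 8: place WB@(2,1)
Op 9: place BK@(2,0)
Per-piece attacks for W:
  WR@(0,1): attacks (0,2) (0,3) (0,4) (0,5) (0,0) (1,1) (2,1) [ray(1,0) blocked at (2,1)]
  WB@(2,1): attacks (3,2) (4,3) (5,4) (3,0) (1,2) (0,3) (1,0) [ray(1,-1) blocked at (3,0)]
  WK@(2,3): attacks (2,4) (2,2) (3,3) (1,3) (3,4) (3,2) (1,4) (1,2)
  WN@(3,0): attacks (4,2) (5,1) (2,2) (1,1)
  WR@(4,1): attacks (4,2) (4,3) (4,4) (4,5) (4,0) (5,1) (3,1) (2,1) [ray(1,0) blocked at (5,1); ray(-1,0) blocked at (2,1)]
Union (25 distinct): (0,0) (0,2) (0,3) (0,4) (0,5) (1,0) (1,1) (1,2) (1,3) (1,4) (2,1) (2,2) (2,4) (3,0) (3,1) (3,2) (3,3) (3,4) (4,0) (4,2) (4,3) (4,4) (4,5) (5,1) (5,4)

Answer: 25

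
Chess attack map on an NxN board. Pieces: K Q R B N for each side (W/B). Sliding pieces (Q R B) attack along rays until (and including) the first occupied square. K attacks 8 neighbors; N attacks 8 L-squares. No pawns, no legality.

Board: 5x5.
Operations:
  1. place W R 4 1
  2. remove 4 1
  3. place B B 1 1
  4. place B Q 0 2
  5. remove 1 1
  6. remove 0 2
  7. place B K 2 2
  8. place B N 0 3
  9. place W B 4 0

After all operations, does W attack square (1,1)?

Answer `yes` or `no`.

Answer: no

Derivation:
Op 1: place WR@(4,1)
Op 2: remove (4,1)
Op 3: place BB@(1,1)
Op 4: place BQ@(0,2)
Op 5: remove (1,1)
Op 6: remove (0,2)
Op 7: place BK@(2,2)
Op 8: place BN@(0,3)
Op 9: place WB@(4,0)
Per-piece attacks for W:
  WB@(4,0): attacks (3,1) (2,2) [ray(-1,1) blocked at (2,2)]
W attacks (1,1): no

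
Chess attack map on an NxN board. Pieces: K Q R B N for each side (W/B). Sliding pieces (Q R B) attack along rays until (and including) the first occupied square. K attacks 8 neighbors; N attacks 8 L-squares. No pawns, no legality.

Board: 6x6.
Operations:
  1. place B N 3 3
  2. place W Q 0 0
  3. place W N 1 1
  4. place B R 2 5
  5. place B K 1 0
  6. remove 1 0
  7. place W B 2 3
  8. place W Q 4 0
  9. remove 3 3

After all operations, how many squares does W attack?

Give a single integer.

Answer: 26

Derivation:
Op 1: place BN@(3,3)
Op 2: place WQ@(0,0)
Op 3: place WN@(1,1)
Op 4: place BR@(2,5)
Op 5: place BK@(1,0)
Op 6: remove (1,0)
Op 7: place WB@(2,3)
Op 8: place WQ@(4,0)
Op 9: remove (3,3)
Per-piece attacks for W:
  WQ@(0,0): attacks (0,1) (0,2) (0,3) (0,4) (0,5) (1,0) (2,0) (3,0) (4,0) (1,1) [ray(1,0) blocked at (4,0); ray(1,1) blocked at (1,1)]
  WN@(1,1): attacks (2,3) (3,2) (0,3) (3,0)
  WB@(2,3): attacks (3,4) (4,5) (3,2) (4,1) (5,0) (1,4) (0,5) (1,2) (0,1)
  WQ@(4,0): attacks (4,1) (4,2) (4,3) (4,4) (4,5) (5,0) (3,0) (2,0) (1,0) (0,0) (5,1) (3,1) (2,2) (1,3) (0,4) [ray(-1,0) blocked at (0,0)]
Union (26 distinct): (0,0) (0,1) (0,2) (0,3) (0,4) (0,5) (1,0) (1,1) (1,2) (1,3) (1,4) (2,0) (2,2) (2,3) (3,0) (3,1) (3,2) (3,4) (4,0) (4,1) (4,2) (4,3) (4,4) (4,5) (5,0) (5,1)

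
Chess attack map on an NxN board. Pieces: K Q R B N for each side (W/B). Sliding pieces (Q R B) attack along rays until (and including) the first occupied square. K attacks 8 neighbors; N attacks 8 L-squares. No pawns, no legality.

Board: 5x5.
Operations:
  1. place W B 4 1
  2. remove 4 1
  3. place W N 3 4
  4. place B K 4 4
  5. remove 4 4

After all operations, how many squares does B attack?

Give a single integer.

Answer: 0

Derivation:
Op 1: place WB@(4,1)
Op 2: remove (4,1)
Op 3: place WN@(3,4)
Op 4: place BK@(4,4)
Op 5: remove (4,4)
Per-piece attacks for B:
Union (0 distinct): (none)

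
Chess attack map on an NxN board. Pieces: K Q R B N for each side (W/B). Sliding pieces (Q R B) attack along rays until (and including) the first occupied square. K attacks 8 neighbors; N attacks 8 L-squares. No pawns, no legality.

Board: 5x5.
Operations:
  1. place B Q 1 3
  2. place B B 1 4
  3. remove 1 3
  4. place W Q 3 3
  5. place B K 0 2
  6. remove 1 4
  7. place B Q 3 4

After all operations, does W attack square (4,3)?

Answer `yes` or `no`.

Op 1: place BQ@(1,3)
Op 2: place BB@(1,4)
Op 3: remove (1,3)
Op 4: place WQ@(3,3)
Op 5: place BK@(0,2)
Op 6: remove (1,4)
Op 7: place BQ@(3,4)
Per-piece attacks for W:
  WQ@(3,3): attacks (3,4) (3,2) (3,1) (3,0) (4,3) (2,3) (1,3) (0,3) (4,4) (4,2) (2,4) (2,2) (1,1) (0,0) [ray(0,1) blocked at (3,4)]
W attacks (4,3): yes

Answer: yes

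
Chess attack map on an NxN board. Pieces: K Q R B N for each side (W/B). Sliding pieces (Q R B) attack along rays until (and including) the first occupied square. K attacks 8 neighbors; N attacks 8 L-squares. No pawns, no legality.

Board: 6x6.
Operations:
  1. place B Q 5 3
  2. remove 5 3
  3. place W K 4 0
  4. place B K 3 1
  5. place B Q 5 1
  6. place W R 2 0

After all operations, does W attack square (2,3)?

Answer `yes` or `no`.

Answer: yes

Derivation:
Op 1: place BQ@(5,3)
Op 2: remove (5,3)
Op 3: place WK@(4,0)
Op 4: place BK@(3,1)
Op 5: place BQ@(5,1)
Op 6: place WR@(2,0)
Per-piece attacks for W:
  WR@(2,0): attacks (2,1) (2,2) (2,3) (2,4) (2,5) (3,0) (4,0) (1,0) (0,0) [ray(1,0) blocked at (4,0)]
  WK@(4,0): attacks (4,1) (5,0) (3,0) (5,1) (3,1)
W attacks (2,3): yes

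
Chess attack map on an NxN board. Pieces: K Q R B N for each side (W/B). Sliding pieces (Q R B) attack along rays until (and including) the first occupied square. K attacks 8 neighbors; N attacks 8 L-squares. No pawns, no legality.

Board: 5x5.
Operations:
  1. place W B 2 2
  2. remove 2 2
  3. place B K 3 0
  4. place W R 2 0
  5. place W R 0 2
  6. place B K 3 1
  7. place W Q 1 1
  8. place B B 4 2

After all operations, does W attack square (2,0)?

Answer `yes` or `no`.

Answer: yes

Derivation:
Op 1: place WB@(2,2)
Op 2: remove (2,2)
Op 3: place BK@(3,0)
Op 4: place WR@(2,0)
Op 5: place WR@(0,2)
Op 6: place BK@(3,1)
Op 7: place WQ@(1,1)
Op 8: place BB@(4,2)
Per-piece attacks for W:
  WR@(0,2): attacks (0,3) (0,4) (0,1) (0,0) (1,2) (2,2) (3,2) (4,2) [ray(1,0) blocked at (4,2)]
  WQ@(1,1): attacks (1,2) (1,3) (1,4) (1,0) (2,1) (3,1) (0,1) (2,2) (3,3) (4,4) (2,0) (0,2) (0,0) [ray(1,0) blocked at (3,1); ray(1,-1) blocked at (2,0); ray(-1,1) blocked at (0,2)]
  WR@(2,0): attacks (2,1) (2,2) (2,3) (2,4) (3,0) (1,0) (0,0) [ray(1,0) blocked at (3,0)]
W attacks (2,0): yes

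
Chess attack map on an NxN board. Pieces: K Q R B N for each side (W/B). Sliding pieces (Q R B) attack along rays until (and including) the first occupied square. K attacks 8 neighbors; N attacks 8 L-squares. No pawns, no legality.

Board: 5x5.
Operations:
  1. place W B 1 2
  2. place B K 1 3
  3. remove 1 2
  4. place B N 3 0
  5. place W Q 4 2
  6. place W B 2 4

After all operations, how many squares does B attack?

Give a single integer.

Answer: 10

Derivation:
Op 1: place WB@(1,2)
Op 2: place BK@(1,3)
Op 3: remove (1,2)
Op 4: place BN@(3,0)
Op 5: place WQ@(4,2)
Op 6: place WB@(2,4)
Per-piece attacks for B:
  BK@(1,3): attacks (1,4) (1,2) (2,3) (0,3) (2,4) (2,2) (0,4) (0,2)
  BN@(3,0): attacks (4,2) (2,2) (1,1)
Union (10 distinct): (0,2) (0,3) (0,4) (1,1) (1,2) (1,4) (2,2) (2,3) (2,4) (4,2)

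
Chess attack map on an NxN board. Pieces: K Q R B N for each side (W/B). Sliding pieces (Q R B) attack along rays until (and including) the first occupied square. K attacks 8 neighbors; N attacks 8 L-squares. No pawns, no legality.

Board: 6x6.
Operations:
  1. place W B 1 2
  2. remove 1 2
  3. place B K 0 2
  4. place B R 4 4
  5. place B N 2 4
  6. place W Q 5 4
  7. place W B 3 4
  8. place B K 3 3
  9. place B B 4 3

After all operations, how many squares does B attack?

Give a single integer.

Answer: 19

Derivation:
Op 1: place WB@(1,2)
Op 2: remove (1,2)
Op 3: place BK@(0,2)
Op 4: place BR@(4,4)
Op 5: place BN@(2,4)
Op 6: place WQ@(5,4)
Op 7: place WB@(3,4)
Op 8: place BK@(3,3)
Op 9: place BB@(4,3)
Per-piece attacks for B:
  BK@(0,2): attacks (0,3) (0,1) (1,2) (1,3) (1,1)
  BN@(2,4): attacks (4,5) (0,5) (3,2) (4,3) (1,2) (0,3)
  BK@(3,3): attacks (3,4) (3,2) (4,3) (2,3) (4,4) (4,2) (2,4) (2,2)
  BB@(4,3): attacks (5,4) (5,2) (3,4) (3,2) (2,1) (1,0) [ray(1,1) blocked at (5,4); ray(-1,1) blocked at (3,4)]
  BR@(4,4): attacks (4,5) (4,3) (5,4) (3,4) [ray(0,-1) blocked at (4,3); ray(1,0) blocked at (5,4); ray(-1,0) blocked at (3,4)]
Union (19 distinct): (0,1) (0,3) (0,5) (1,0) (1,1) (1,2) (1,3) (2,1) (2,2) (2,3) (2,4) (3,2) (3,4) (4,2) (4,3) (4,4) (4,5) (5,2) (5,4)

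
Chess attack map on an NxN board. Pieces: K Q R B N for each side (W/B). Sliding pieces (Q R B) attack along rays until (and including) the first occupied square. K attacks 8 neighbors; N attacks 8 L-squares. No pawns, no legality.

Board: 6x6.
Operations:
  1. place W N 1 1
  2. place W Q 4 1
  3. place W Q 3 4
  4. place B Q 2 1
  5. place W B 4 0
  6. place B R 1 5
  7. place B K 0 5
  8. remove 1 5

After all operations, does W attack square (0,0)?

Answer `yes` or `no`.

Op 1: place WN@(1,1)
Op 2: place WQ@(4,1)
Op 3: place WQ@(3,4)
Op 4: place BQ@(2,1)
Op 5: place WB@(4,0)
Op 6: place BR@(1,5)
Op 7: place BK@(0,5)
Op 8: remove (1,5)
Per-piece attacks for W:
  WN@(1,1): attacks (2,3) (3,2) (0,3) (3,0)
  WQ@(3,4): attacks (3,5) (3,3) (3,2) (3,1) (3,0) (4,4) (5,4) (2,4) (1,4) (0,4) (4,5) (4,3) (5,2) (2,5) (2,3) (1,2) (0,1)
  WB@(4,0): attacks (5,1) (3,1) (2,2) (1,3) (0,4)
  WQ@(4,1): attacks (4,2) (4,3) (4,4) (4,5) (4,0) (5,1) (3,1) (2,1) (5,2) (5,0) (3,2) (2,3) (1,4) (0,5) (3,0) [ray(0,-1) blocked at (4,0); ray(-1,0) blocked at (2,1); ray(-1,1) blocked at (0,5)]
W attacks (0,0): no

Answer: no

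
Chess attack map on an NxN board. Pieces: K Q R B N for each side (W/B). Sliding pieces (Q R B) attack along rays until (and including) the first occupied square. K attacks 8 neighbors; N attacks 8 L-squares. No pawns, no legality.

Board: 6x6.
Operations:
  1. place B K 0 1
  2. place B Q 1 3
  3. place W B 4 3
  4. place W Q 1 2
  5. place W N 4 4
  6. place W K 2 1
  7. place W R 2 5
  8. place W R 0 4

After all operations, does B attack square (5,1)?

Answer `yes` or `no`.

Op 1: place BK@(0,1)
Op 2: place BQ@(1,3)
Op 3: place WB@(4,3)
Op 4: place WQ@(1,2)
Op 5: place WN@(4,4)
Op 6: place WK@(2,1)
Op 7: place WR@(2,5)
Op 8: place WR@(0,4)
Per-piece attacks for B:
  BK@(0,1): attacks (0,2) (0,0) (1,1) (1,2) (1,0)
  BQ@(1,3): attacks (1,4) (1,5) (1,2) (2,3) (3,3) (4,3) (0,3) (2,4) (3,5) (2,2) (3,1) (4,0) (0,4) (0,2) [ray(0,-1) blocked at (1,2); ray(1,0) blocked at (4,3); ray(-1,1) blocked at (0,4)]
B attacks (5,1): no

Answer: no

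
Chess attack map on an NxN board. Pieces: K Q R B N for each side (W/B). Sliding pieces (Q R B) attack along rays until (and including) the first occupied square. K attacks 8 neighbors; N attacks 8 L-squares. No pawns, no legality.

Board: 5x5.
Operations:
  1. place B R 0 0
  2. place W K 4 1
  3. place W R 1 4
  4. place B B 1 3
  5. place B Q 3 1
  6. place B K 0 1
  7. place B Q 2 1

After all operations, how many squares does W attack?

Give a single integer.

Answer: 10

Derivation:
Op 1: place BR@(0,0)
Op 2: place WK@(4,1)
Op 3: place WR@(1,4)
Op 4: place BB@(1,3)
Op 5: place BQ@(3,1)
Op 6: place BK@(0,1)
Op 7: place BQ@(2,1)
Per-piece attacks for W:
  WR@(1,4): attacks (1,3) (2,4) (3,4) (4,4) (0,4) [ray(0,-1) blocked at (1,3)]
  WK@(4,1): attacks (4,2) (4,0) (3,1) (3,2) (3,0)
Union (10 distinct): (0,4) (1,3) (2,4) (3,0) (3,1) (3,2) (3,4) (4,0) (4,2) (4,4)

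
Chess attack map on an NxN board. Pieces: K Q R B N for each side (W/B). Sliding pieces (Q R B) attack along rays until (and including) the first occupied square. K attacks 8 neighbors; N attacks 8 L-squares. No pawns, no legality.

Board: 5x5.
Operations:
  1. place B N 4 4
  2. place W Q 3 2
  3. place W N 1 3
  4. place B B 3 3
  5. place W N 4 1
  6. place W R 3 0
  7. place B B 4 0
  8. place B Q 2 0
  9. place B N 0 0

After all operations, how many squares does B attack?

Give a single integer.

Op 1: place BN@(4,4)
Op 2: place WQ@(3,2)
Op 3: place WN@(1,3)
Op 4: place BB@(3,3)
Op 5: place WN@(4,1)
Op 6: place WR@(3,0)
Op 7: place BB@(4,0)
Op 8: place BQ@(2,0)
Op 9: place BN@(0,0)
Per-piece attacks for B:
  BN@(0,0): attacks (1,2) (2,1)
  BQ@(2,0): attacks (2,1) (2,2) (2,3) (2,4) (3,0) (1,0) (0,0) (3,1) (4,2) (1,1) (0,2) [ray(1,0) blocked at (3,0); ray(-1,0) blocked at (0,0)]
  BB@(3,3): attacks (4,4) (4,2) (2,4) (2,2) (1,1) (0,0) [ray(1,1) blocked at (4,4); ray(-1,-1) blocked at (0,0)]
  BB@(4,0): attacks (3,1) (2,2) (1,3) [ray(-1,1) blocked at (1,3)]
  BN@(4,4): attacks (3,2) (2,3)
Union (15 distinct): (0,0) (0,2) (1,0) (1,1) (1,2) (1,3) (2,1) (2,2) (2,3) (2,4) (3,0) (3,1) (3,2) (4,2) (4,4)

Answer: 15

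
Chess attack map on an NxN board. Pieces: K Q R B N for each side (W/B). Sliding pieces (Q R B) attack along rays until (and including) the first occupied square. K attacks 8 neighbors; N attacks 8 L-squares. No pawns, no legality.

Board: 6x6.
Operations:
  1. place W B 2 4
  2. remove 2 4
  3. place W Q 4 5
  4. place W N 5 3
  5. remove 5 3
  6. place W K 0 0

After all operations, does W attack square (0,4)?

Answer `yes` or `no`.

Answer: no

Derivation:
Op 1: place WB@(2,4)
Op 2: remove (2,4)
Op 3: place WQ@(4,5)
Op 4: place WN@(5,3)
Op 5: remove (5,3)
Op 6: place WK@(0,0)
Per-piece attacks for W:
  WK@(0,0): attacks (0,1) (1,0) (1,1)
  WQ@(4,5): attacks (4,4) (4,3) (4,2) (4,1) (4,0) (5,5) (3,5) (2,5) (1,5) (0,5) (5,4) (3,4) (2,3) (1,2) (0,1)
W attacks (0,4): no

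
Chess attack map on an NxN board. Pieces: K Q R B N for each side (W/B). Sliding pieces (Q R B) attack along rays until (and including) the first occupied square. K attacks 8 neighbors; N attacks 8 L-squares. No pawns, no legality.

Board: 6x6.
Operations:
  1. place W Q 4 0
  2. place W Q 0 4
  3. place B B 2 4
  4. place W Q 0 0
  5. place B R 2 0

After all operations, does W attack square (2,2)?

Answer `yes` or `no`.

Op 1: place WQ@(4,0)
Op 2: place WQ@(0,4)
Op 3: place BB@(2,4)
Op 4: place WQ@(0,0)
Op 5: place BR@(2,0)
Per-piece attacks for W:
  WQ@(0,0): attacks (0,1) (0,2) (0,3) (0,4) (1,0) (2,0) (1,1) (2,2) (3,3) (4,4) (5,5) [ray(0,1) blocked at (0,4); ray(1,0) blocked at (2,0)]
  WQ@(0,4): attacks (0,5) (0,3) (0,2) (0,1) (0,0) (1,4) (2,4) (1,5) (1,3) (2,2) (3,1) (4,0) [ray(0,-1) blocked at (0,0); ray(1,0) blocked at (2,4); ray(1,-1) blocked at (4,0)]
  WQ@(4,0): attacks (4,1) (4,2) (4,3) (4,4) (4,5) (5,0) (3,0) (2,0) (5,1) (3,1) (2,2) (1,3) (0,4) [ray(-1,0) blocked at (2,0); ray(-1,1) blocked at (0,4)]
W attacks (2,2): yes

Answer: yes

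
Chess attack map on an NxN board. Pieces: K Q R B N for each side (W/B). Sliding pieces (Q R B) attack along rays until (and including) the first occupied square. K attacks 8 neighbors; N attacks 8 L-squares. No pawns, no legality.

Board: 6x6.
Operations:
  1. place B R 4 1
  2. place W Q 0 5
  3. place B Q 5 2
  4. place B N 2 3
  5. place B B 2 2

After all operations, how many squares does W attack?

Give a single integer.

Op 1: place BR@(4,1)
Op 2: place WQ@(0,5)
Op 3: place BQ@(5,2)
Op 4: place BN@(2,3)
Op 5: place BB@(2,2)
Per-piece attacks for W:
  WQ@(0,5): attacks (0,4) (0,3) (0,2) (0,1) (0,0) (1,5) (2,5) (3,5) (4,5) (5,5) (1,4) (2,3) [ray(1,-1) blocked at (2,3)]
Union (12 distinct): (0,0) (0,1) (0,2) (0,3) (0,4) (1,4) (1,5) (2,3) (2,5) (3,5) (4,5) (5,5)

Answer: 12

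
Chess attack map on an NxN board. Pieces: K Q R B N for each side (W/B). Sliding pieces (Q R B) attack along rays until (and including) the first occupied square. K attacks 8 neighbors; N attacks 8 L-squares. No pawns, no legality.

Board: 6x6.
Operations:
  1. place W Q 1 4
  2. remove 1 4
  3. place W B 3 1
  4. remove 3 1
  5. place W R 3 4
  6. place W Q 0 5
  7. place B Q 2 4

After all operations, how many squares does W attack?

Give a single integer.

Answer: 21

Derivation:
Op 1: place WQ@(1,4)
Op 2: remove (1,4)
Op 3: place WB@(3,1)
Op 4: remove (3,1)
Op 5: place WR@(3,4)
Op 6: place WQ@(0,5)
Op 7: place BQ@(2,4)
Per-piece attacks for W:
  WQ@(0,5): attacks (0,4) (0,3) (0,2) (0,1) (0,0) (1,5) (2,5) (3,5) (4,5) (5,5) (1,4) (2,3) (3,2) (4,1) (5,0)
  WR@(3,4): attacks (3,5) (3,3) (3,2) (3,1) (3,0) (4,4) (5,4) (2,4) [ray(-1,0) blocked at (2,4)]
Union (21 distinct): (0,0) (0,1) (0,2) (0,3) (0,4) (1,4) (1,5) (2,3) (2,4) (2,5) (3,0) (3,1) (3,2) (3,3) (3,5) (4,1) (4,4) (4,5) (5,0) (5,4) (5,5)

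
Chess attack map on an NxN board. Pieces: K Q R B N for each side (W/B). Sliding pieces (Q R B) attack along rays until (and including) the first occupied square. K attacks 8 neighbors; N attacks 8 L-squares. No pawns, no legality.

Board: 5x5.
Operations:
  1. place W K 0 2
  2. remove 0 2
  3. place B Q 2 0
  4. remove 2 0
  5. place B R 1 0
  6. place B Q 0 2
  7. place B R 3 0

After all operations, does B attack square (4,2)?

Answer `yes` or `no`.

Op 1: place WK@(0,2)
Op 2: remove (0,2)
Op 3: place BQ@(2,0)
Op 4: remove (2,0)
Op 5: place BR@(1,0)
Op 6: place BQ@(0,2)
Op 7: place BR@(3,0)
Per-piece attacks for B:
  BQ@(0,2): attacks (0,3) (0,4) (0,1) (0,0) (1,2) (2,2) (3,2) (4,2) (1,3) (2,4) (1,1) (2,0)
  BR@(1,0): attacks (1,1) (1,2) (1,3) (1,4) (2,0) (3,0) (0,0) [ray(1,0) blocked at (3,0)]
  BR@(3,0): attacks (3,1) (3,2) (3,3) (3,4) (4,0) (2,0) (1,0) [ray(-1,0) blocked at (1,0)]
B attacks (4,2): yes

Answer: yes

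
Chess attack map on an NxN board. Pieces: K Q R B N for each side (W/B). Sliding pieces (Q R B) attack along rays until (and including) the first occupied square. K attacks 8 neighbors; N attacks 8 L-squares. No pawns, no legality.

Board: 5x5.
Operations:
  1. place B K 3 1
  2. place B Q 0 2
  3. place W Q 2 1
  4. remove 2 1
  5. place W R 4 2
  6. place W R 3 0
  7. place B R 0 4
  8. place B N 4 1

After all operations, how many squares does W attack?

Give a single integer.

Answer: 12

Derivation:
Op 1: place BK@(3,1)
Op 2: place BQ@(0,2)
Op 3: place WQ@(2,1)
Op 4: remove (2,1)
Op 5: place WR@(4,2)
Op 6: place WR@(3,0)
Op 7: place BR@(0,4)
Op 8: place BN@(4,1)
Per-piece attacks for W:
  WR@(3,0): attacks (3,1) (4,0) (2,0) (1,0) (0,0) [ray(0,1) blocked at (3,1)]
  WR@(4,2): attacks (4,3) (4,4) (4,1) (3,2) (2,2) (1,2) (0,2) [ray(0,-1) blocked at (4,1); ray(-1,0) blocked at (0,2)]
Union (12 distinct): (0,0) (0,2) (1,0) (1,2) (2,0) (2,2) (3,1) (3,2) (4,0) (4,1) (4,3) (4,4)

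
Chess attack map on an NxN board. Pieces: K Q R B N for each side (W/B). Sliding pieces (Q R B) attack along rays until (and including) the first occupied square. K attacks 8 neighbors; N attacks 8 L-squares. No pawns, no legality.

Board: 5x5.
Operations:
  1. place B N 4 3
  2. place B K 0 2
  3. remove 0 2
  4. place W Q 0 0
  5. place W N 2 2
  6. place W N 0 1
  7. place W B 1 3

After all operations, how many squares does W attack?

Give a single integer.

Op 1: place BN@(4,3)
Op 2: place BK@(0,2)
Op 3: remove (0,2)
Op 4: place WQ@(0,0)
Op 5: place WN@(2,2)
Op 6: place WN@(0,1)
Op 7: place WB@(1,3)
Per-piece attacks for W:
  WQ@(0,0): attacks (0,1) (1,0) (2,0) (3,0) (4,0) (1,1) (2,2) [ray(0,1) blocked at (0,1); ray(1,1) blocked at (2,2)]
  WN@(0,1): attacks (1,3) (2,2) (2,0)
  WB@(1,3): attacks (2,4) (2,2) (0,4) (0,2) [ray(1,-1) blocked at (2,2)]
  WN@(2,2): attacks (3,4) (4,3) (1,4) (0,3) (3,0) (4,1) (1,0) (0,1)
Union (16 distinct): (0,1) (0,2) (0,3) (0,4) (1,0) (1,1) (1,3) (1,4) (2,0) (2,2) (2,4) (3,0) (3,4) (4,0) (4,1) (4,3)

Answer: 16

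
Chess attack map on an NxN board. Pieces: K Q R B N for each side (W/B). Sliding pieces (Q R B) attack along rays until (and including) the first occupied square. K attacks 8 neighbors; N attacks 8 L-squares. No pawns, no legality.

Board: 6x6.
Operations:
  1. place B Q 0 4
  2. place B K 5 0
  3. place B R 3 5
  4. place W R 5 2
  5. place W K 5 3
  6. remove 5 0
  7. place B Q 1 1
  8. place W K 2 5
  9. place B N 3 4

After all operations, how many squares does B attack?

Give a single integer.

Op 1: place BQ@(0,4)
Op 2: place BK@(5,0)
Op 3: place BR@(3,5)
Op 4: place WR@(5,2)
Op 5: place WK@(5,3)
Op 6: remove (5,0)
Op 7: place BQ@(1,1)
Op 8: place WK@(2,5)
Op 9: place BN@(3,4)
Per-piece attacks for B:
  BQ@(0,4): attacks (0,5) (0,3) (0,2) (0,1) (0,0) (1,4) (2,4) (3,4) (1,5) (1,3) (2,2) (3,1) (4,0) [ray(1,0) blocked at (3,4)]
  BQ@(1,1): attacks (1,2) (1,3) (1,4) (1,5) (1,0) (2,1) (3,1) (4,1) (5,1) (0,1) (2,2) (3,3) (4,4) (5,5) (2,0) (0,2) (0,0)
  BN@(3,4): attacks (5,5) (1,5) (4,2) (5,3) (2,2) (1,3)
  BR@(3,5): attacks (3,4) (4,5) (5,5) (2,5) [ray(0,-1) blocked at (3,4); ray(-1,0) blocked at (2,5)]
Union (26 distinct): (0,0) (0,1) (0,2) (0,3) (0,5) (1,0) (1,2) (1,3) (1,4) (1,5) (2,0) (2,1) (2,2) (2,4) (2,5) (3,1) (3,3) (3,4) (4,0) (4,1) (4,2) (4,4) (4,5) (5,1) (5,3) (5,5)

Answer: 26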